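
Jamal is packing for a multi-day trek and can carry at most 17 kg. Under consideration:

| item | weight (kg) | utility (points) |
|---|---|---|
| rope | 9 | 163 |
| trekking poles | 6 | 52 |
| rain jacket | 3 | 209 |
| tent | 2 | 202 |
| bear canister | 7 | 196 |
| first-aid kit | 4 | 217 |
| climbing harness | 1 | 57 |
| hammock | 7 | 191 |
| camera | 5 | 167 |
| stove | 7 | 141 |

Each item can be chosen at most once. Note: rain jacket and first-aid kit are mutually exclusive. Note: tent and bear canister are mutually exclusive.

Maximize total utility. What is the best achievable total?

Density check — tent 101.00, rain jacket 69.67, climbing harness 57.00, first-aid kit 54.25 are the best per kg.
Rain jacket + tent + hammock + camera uses 17 of the 17 kg and totals 769.

769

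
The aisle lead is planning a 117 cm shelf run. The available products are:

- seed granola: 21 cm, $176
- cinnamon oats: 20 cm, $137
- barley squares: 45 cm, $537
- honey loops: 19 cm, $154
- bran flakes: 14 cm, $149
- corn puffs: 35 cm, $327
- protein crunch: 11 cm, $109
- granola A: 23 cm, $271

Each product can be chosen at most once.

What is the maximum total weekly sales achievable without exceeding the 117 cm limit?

Filling by ratio: seed granola + barley squares + bran flakes + protein crunch + granola A for 1242, with 3 cm left unused.
Replace seed granola and protein crunch with corn puffs: the trade gains 42 net, giving 1284 at 117 cm.

1284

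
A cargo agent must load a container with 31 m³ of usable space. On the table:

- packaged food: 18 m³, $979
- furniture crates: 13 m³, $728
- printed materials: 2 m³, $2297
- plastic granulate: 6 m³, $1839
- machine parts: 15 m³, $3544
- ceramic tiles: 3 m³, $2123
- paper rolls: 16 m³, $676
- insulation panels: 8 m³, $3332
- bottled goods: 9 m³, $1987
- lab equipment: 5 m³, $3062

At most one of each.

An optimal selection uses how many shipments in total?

5

The maximum revenue within 31 m³ is 12865.
For example printed materials + plastic granulate + machine parts + ceramic tiles + lab equipment achieves it, using 31 m³.
Every optimal selection uses 5 shipments.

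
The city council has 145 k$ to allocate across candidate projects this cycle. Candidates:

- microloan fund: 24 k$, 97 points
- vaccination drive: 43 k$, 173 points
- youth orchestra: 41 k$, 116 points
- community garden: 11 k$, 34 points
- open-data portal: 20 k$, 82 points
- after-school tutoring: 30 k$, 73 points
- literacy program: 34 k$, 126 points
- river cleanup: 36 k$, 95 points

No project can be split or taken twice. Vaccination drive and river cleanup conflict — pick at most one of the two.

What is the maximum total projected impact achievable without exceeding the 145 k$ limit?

Microloan fund + vaccination drive + youth orchestra + literacy program uses 142 of the 145 k$ and totals 512.
Microloan fund + vaccination drive + community garden + open-data portal + literacy program matches that 512 at 132 k$; no feasible combination exceeds it.

512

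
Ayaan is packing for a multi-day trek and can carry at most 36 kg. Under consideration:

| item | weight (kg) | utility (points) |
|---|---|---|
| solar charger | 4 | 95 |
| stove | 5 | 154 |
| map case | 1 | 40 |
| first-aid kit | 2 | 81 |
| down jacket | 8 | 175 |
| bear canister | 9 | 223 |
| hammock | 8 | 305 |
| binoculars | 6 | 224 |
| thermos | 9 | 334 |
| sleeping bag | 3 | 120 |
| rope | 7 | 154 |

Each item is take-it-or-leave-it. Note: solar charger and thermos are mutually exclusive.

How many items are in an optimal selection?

7

Best achievable utility is 1258.
One optimal bundle: stove + map case + first-aid kit + hammock + binoculars + thermos + sleeping bag (34 kg).
Every optimal selection uses 7 items.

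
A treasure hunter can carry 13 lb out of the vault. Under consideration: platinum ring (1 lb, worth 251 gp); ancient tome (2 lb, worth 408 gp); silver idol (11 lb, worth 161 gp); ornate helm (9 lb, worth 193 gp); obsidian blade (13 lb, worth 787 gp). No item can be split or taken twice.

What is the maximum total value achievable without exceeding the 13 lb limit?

By value per lb: platinum ring 251.00, ancient tome 204.00, obsidian blade 60.54 lead.
Taking platinum ring + ancient tome + ornate helm: 12 lb used, 852 in value.

852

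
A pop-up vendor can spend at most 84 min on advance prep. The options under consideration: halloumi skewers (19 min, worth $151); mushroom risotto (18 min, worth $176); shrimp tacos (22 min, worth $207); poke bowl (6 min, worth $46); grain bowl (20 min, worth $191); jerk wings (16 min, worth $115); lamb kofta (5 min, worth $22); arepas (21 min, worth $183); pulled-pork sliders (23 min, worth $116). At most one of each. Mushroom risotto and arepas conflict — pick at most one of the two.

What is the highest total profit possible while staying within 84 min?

Ranking by ratio (profit/min): mushroom risotto 9.78, grain bowl 9.55, shrimp tacos 9.41, arepas 8.71.
Taking halloumi skewers + mushroom risotto + shrimp tacos + grain bowl + lamb kofta: 84 min used, 747 in profit.
Runner-up mushroom risotto + shrimp tacos + poke bowl + grain bowl + jerk wings tops out at 735.

747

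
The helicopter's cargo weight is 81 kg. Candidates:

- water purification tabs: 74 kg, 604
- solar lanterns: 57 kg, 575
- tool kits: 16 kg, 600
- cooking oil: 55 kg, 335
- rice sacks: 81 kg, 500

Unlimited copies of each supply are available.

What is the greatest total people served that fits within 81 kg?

3000

Taking 5×tool kits: 80 kg used, 3000 in people served.
Nothing else within 81 kg beats 3000.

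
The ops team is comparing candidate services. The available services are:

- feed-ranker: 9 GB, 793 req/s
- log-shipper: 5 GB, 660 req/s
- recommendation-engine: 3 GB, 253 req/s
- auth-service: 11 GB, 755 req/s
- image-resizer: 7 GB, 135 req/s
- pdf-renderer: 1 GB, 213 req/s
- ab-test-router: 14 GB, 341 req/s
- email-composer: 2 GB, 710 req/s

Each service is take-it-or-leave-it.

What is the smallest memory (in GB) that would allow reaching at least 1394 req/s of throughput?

8

Minimise GB subject to total throughput ≥ 1394.
log-shipper + pdf-renderer + email-composer reaches 1583 using 8 GB.
Below 8 GB the best achievable stays under 1394.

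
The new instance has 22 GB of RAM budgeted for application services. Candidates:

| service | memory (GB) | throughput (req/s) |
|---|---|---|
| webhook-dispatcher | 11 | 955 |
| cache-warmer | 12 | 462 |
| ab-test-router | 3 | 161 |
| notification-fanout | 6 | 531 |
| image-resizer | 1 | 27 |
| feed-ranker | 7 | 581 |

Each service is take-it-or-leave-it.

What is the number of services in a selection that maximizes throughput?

4

Best achievable throughput is 1724.
For example webhook-dispatcher + ab-test-router + image-resizer + feed-ranker achieves it, using 22 GB.
All optima have 4 services.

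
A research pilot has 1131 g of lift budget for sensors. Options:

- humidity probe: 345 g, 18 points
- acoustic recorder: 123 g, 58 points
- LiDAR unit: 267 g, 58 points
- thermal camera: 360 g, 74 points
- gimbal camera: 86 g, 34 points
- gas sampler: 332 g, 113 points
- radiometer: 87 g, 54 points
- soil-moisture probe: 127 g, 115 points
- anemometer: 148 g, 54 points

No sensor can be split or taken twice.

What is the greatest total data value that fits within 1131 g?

Filling by ratio: acoustic recorder + gimbal camera + gas sampler + radiometer + soil-moisture probe + anemometer for 428, with 228 g left unused.
The 86 g tied up in gimbal camera is better spent on LiDAR unit — total rises to 452 (1084 g).
Runner-up acoustic recorder + thermal camera + gimbal camera + gas sampler + radiometer + soil-moisture probe tops out at 448.

452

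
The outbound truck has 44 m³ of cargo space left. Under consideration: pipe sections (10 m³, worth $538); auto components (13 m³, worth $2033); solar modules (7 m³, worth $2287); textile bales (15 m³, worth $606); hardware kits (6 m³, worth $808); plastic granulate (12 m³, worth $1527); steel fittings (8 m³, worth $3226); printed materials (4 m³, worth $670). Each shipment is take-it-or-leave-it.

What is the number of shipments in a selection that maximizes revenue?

Best achievable revenue is 9743.
One optimal bundle: auto components + solar modules + plastic granulate + steel fittings + printed materials (44 m³).
Every optimal selection uses 5 shipments.

5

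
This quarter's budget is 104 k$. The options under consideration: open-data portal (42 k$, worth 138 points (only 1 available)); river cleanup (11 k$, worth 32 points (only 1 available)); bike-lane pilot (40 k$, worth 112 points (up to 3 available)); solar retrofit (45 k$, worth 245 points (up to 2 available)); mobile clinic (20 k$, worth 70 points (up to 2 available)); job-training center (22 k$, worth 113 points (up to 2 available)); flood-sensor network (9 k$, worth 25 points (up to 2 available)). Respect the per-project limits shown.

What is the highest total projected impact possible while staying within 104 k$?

The ratio ordering already packs tightly: river cleanup + 2×solar retrofit, 101 k$, 522.
That's the maximum — no swap from here does better than 522.

522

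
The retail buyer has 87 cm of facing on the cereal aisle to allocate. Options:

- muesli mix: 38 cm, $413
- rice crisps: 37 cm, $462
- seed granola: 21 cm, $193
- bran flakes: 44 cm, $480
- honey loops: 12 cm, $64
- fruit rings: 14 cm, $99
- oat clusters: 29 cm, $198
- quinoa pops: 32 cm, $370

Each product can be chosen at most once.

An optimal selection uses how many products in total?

2

Best achievable weekly sales is 942.
For example rice crisps + bran flakes achieves it, using 81 cm.
Any selection reaching 942 contains exactly 2 products.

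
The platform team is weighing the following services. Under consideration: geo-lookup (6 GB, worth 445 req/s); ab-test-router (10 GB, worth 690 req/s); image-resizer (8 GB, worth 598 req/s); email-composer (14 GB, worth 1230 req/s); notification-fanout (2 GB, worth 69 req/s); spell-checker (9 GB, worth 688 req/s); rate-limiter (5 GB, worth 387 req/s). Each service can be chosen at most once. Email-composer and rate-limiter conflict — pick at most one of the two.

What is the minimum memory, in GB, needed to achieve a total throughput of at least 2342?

Look for the lowest-memory combination reaching 2342.
geo-lookup + email-composer + spell-checker reaches 2363 using 29 GB.
Below 29 GB the best achievable stays under 2342.

29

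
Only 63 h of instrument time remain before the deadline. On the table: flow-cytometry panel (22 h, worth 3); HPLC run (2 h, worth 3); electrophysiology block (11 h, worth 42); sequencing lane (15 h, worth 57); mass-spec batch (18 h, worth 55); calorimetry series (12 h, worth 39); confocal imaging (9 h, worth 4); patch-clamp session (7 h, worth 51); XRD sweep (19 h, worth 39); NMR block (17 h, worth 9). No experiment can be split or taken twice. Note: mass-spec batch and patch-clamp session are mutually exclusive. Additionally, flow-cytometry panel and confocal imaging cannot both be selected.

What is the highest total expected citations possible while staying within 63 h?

198

Best packing: electrophysiology block + sequencing lane + calorimetry series + patch-clamp session + NMR block — 62 h, 198 total.
Runner-up HPLC run + electrophysiology block + sequencing lane + mass-spec batch + calorimetry series tops out at 196.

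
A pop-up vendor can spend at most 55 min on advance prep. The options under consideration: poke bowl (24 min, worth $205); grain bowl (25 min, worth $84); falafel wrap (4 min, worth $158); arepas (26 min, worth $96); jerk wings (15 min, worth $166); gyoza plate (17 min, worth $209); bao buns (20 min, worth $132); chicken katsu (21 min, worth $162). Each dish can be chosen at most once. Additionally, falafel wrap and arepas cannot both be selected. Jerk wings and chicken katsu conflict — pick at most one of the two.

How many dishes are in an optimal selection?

Optimal total is 572.
For example poke bowl + falafel wrap + gyoza plate achieves it, using 45 min.
Any selection reaching 572 contains exactly 3 dishes.

3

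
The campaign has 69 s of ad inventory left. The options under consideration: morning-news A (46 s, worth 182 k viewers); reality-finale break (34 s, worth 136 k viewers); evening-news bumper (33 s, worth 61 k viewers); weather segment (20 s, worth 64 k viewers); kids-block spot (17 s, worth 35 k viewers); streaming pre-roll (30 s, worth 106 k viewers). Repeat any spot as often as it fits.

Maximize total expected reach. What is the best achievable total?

272

By expected reach per s: reality-finale break 4.00, morning-news A 3.96, streaming pre-roll 3.53, weather segment 3.20 lead.
The ratio ordering already packs tightly: 2×reality-finale break, 68 s, 272.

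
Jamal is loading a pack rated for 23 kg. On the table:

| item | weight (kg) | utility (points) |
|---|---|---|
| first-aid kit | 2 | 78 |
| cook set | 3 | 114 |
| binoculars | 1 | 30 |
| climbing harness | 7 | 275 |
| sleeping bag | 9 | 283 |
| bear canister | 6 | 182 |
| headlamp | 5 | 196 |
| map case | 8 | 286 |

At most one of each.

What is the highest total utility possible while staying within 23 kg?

871

A density-first pass picks first-aid kit + cook set + climbing harness + bear canister + headlamp — 845 at 23 kg.
Dropping first-aid kit and bear canister frees 8 kg; slotting in map case (8 kg) lifts the total to 871 at 23 kg.
No other feasible combination exceeds 871.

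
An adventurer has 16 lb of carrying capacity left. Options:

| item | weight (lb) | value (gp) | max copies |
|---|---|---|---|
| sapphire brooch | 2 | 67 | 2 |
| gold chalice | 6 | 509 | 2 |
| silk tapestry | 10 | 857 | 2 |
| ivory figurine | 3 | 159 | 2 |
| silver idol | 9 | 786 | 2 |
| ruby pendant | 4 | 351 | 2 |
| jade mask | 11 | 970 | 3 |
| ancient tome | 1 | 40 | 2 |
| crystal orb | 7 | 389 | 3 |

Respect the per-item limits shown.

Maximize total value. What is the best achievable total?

1369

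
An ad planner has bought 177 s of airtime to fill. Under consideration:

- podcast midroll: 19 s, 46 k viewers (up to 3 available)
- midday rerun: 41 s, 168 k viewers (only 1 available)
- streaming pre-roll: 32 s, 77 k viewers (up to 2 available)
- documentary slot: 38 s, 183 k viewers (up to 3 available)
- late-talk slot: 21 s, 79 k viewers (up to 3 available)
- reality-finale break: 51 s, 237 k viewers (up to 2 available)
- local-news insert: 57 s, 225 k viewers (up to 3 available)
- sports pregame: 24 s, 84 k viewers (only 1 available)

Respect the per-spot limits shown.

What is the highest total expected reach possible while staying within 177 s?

796

The ratio heuristic lands on 3×documentary slot + reality-finale break (786) but leaves 12 s idle.
Replace reality-finale break with midday rerun + late-talk slot: the trade gains 10 net, giving 796 at 176 s.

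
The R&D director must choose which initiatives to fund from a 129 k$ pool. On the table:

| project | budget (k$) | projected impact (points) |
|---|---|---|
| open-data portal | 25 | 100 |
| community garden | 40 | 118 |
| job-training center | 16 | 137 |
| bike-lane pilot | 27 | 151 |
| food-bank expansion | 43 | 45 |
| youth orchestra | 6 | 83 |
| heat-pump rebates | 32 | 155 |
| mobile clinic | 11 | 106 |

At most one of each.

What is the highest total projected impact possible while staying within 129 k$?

732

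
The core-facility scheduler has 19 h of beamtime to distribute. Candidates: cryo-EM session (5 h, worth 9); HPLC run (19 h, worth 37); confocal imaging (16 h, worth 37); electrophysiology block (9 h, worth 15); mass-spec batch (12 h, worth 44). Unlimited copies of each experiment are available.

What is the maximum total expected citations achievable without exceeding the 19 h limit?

53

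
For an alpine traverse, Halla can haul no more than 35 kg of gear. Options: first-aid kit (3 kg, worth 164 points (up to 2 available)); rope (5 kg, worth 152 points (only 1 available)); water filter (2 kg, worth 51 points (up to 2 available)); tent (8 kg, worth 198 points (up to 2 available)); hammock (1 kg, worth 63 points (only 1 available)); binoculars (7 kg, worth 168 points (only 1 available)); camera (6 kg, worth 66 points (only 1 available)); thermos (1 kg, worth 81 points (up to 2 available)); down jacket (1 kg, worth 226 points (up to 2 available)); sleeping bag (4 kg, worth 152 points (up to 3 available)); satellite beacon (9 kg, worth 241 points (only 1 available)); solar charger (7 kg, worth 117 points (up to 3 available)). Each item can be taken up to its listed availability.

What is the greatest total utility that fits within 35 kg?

1781

Filling by ratio: 2×first-aid kit + rope + 2×water filter + hammock + 2×thermos + 2×down jacket + 3×sleeping bag for 1715, with 3 kg left unused.
Dropping 2×water filter frees 4 kg; slotting in binoculars (7 kg) lifts the total to 1781 at 35 kg.
Nothing else within 35 kg beats 1781.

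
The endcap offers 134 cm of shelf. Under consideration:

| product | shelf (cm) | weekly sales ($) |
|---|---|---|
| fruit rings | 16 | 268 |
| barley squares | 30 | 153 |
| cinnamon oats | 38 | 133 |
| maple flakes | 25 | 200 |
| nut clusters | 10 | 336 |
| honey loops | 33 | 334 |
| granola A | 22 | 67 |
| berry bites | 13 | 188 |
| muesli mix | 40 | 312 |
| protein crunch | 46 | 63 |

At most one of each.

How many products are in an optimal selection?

6

Optimal total is 1505.
One optimal bundle: fruit rings + nut clusters + honey loops + granola A + berry bites + muesli mix (134 cm).
All optima have 6 products.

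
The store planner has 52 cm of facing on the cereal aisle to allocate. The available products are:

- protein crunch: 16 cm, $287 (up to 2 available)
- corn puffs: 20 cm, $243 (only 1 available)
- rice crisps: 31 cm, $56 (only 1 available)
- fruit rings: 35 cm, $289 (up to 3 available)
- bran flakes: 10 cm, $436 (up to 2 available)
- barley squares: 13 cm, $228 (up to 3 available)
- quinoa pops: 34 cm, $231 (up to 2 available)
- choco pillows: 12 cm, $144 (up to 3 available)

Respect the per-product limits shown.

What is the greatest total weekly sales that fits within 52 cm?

The ratio ordering already packs tightly: 2×protein crunch + 2×bran flakes, 52 cm, 1446.
Every other selection either busts 52 cm or exceeds an availability limit or fails to beat 1446.

1446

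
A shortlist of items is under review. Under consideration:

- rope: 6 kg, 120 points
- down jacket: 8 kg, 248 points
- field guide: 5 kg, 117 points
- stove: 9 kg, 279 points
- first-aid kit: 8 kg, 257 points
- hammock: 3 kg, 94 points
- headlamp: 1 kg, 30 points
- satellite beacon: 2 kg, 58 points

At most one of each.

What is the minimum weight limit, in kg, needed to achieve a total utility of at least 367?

Need the lightest bundle worth ≥ 367.
Taking stove + hammock gives 373 (≥ 367) for 12 kg.
No combination under 12 kg hits 367.

12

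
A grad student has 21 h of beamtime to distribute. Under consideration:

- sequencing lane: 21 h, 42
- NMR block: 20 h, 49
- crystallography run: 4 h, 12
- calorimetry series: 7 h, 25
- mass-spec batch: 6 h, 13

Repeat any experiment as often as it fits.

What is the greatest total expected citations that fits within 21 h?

75

3×calorimetry series uses 21 of the 21 h and totals 75.
No other feasible combination exceeds 75.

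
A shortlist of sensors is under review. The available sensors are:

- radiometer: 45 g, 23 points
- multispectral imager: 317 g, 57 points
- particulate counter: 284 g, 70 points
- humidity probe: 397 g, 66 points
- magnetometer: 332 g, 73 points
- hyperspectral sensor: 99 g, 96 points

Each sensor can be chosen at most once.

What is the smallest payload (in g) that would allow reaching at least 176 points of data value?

428

Look for the lowest-payload combination reaching 176.
radiometer + particulate counter + hyperspectral sensor reaches 189 using 428 g.
Below 428 g the best achievable stays under 176.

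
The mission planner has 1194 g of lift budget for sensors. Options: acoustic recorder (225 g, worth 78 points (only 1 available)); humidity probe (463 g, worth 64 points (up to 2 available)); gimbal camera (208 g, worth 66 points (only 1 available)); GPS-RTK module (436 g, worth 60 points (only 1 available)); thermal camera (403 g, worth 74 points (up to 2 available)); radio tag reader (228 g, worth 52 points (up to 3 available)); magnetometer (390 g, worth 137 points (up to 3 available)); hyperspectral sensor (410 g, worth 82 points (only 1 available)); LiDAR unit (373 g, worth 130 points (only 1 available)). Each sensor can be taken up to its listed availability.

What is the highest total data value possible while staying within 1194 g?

411

Best packing: 3×magnetometer — 1170 g, 411 total.
No other feasible combination exceeds 411.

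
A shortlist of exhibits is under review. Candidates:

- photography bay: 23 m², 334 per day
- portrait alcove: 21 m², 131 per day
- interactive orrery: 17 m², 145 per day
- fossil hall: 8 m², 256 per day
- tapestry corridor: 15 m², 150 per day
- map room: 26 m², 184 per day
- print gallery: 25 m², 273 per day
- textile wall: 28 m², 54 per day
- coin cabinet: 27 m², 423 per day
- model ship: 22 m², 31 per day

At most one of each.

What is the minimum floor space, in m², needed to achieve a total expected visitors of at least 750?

50

Need the lightest bundle worth ≥ 750.
photography bay + coin cabinet: 757 expected visitors at 50 m².
No combination under 50 m² hits 750.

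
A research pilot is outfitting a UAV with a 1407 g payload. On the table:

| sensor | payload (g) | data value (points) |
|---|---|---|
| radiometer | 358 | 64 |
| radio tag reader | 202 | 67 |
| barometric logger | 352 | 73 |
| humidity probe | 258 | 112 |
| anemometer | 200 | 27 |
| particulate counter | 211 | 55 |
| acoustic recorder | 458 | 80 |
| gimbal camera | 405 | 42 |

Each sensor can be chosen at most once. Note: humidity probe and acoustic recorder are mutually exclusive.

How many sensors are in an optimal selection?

The maximum data value within 1407 g is 371.
For example radiometer + radio tag reader + barometric logger + humidity probe + particulate counter achieves it, using 1381 g.
All optima have 5 sensors.

5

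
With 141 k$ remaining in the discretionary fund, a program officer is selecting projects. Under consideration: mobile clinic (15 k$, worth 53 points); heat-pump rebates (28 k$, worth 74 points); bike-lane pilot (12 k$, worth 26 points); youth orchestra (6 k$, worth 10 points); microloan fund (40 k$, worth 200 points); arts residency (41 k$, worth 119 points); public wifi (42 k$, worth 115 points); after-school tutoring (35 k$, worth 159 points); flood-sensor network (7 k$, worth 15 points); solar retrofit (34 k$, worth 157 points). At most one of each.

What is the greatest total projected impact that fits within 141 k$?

595

By projected impact per k$: microloan fund 5.00, solar retrofit 4.62, after-school tutoring 4.54, mobile clinic 3.53 lead.
Mobile clinic + bike-lane pilot + microloan fund + after-school tutoring + solar retrofit uses 136 of the 141 k$ and totals 595.
That's the maximum — no swap from here does better than 595.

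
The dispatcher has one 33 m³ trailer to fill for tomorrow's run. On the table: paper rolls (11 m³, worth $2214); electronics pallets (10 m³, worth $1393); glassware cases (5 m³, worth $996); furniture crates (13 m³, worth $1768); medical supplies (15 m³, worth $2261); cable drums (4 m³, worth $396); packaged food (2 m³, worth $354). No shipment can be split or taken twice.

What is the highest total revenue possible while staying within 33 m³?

Density check — paper rolls 201.27, glassware cases 199.20, packaged food 177.00, medical supplies 150.73 are the best per m³.
Best packing: paper rolls + glassware cases + medical supplies + packaged food — 33 m³, 5825 total.
Next best is paper rolls + glassware cases + medical supplies at 5471 (31 m³) — short by 354.

5825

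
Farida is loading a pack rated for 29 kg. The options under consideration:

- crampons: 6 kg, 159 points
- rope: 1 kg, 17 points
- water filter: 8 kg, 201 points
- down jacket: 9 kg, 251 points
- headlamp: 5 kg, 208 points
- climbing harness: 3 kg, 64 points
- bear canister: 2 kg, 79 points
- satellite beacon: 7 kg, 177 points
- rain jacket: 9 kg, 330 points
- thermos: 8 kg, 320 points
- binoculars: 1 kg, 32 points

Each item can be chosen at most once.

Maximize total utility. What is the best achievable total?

The ratio ordering already packs tightly: rope + headlamp + climbing harness + bear canister + rain jacket + thermos + binoculars, 29 kg, 1050.

1050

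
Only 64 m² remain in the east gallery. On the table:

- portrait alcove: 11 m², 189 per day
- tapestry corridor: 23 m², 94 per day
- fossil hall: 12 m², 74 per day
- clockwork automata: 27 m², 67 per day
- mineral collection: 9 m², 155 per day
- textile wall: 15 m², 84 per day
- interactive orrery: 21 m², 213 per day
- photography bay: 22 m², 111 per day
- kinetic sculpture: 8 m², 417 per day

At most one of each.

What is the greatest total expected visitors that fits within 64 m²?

Greedy by ratio would take portrait alcove + fossil hall + mineral collection + interactive orrery + kinetic sculpture: 61 m² used, total 1048.
Replace fossil hall with textile wall: the trade gains 10 net, giving 1058 at 64 m².
Next best is portrait alcove + fossil hall + mineral collection + interactive orrery + kinetic sculpture at 1048 (61 m²) — short by 10.

1058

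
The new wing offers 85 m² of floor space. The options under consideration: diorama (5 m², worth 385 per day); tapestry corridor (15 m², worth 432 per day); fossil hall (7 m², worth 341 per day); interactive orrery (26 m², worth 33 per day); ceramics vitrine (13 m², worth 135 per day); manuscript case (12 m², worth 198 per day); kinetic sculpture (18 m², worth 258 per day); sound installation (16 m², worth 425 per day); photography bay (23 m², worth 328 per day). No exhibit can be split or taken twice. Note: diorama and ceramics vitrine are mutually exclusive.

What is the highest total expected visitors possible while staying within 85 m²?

2169

By expected visitors per m²: diorama 77.00, fossil hall 48.71, tapestry corridor 28.80, sound installation 26.56 lead.
The ratio heuristic lands on diorama + tapestry corridor + fossil hall + manuscript case + kinetic sculpture + sound installation (2039) but leaves 12 m² idle.
Replace manuscript case with photography bay: the trade gains 130 net, giving 2169 at 84 m².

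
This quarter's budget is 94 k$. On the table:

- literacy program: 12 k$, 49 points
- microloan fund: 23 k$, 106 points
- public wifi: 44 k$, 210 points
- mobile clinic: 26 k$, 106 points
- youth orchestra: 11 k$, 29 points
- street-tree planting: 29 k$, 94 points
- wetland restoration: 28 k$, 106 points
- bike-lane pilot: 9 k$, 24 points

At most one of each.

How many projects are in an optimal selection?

Optimal total is 422.
microloan fund + public wifi + mobile clinic hits 422 at 93 k$.
Every optimal selection uses 3 projects.

3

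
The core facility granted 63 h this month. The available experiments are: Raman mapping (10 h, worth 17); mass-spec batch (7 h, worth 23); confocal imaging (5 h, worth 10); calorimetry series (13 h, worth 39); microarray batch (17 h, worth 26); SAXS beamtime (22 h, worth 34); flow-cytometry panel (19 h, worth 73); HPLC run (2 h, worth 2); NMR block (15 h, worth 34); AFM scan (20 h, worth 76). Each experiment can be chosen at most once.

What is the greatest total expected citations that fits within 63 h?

Mass-spec batch + calorimetry series + flow-cytometry panel + HPLC run + AFM scan uses 61 of the 63 h and totals 213.
An exhaustive check of the 1024 subsets confirms 213.

213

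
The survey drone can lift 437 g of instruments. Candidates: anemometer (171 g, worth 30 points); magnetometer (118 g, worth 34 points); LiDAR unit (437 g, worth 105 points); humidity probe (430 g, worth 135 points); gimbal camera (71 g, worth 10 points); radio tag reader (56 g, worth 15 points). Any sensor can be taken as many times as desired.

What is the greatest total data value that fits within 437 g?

Best packing: humidity probe — 430 g, 135 total.

135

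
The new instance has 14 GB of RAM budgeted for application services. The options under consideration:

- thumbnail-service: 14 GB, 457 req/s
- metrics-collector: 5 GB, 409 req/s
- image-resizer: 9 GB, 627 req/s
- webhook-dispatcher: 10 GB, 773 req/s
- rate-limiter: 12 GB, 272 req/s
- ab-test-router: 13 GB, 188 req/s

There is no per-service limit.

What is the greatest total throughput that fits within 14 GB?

The ratio heuristic lands on 2×metrics-collector (818) but leaves 4 GB idle.
The 5 GB tied up in metrics-collector is better spent on image-resizer — total rises to 1036 (14 GB).

1036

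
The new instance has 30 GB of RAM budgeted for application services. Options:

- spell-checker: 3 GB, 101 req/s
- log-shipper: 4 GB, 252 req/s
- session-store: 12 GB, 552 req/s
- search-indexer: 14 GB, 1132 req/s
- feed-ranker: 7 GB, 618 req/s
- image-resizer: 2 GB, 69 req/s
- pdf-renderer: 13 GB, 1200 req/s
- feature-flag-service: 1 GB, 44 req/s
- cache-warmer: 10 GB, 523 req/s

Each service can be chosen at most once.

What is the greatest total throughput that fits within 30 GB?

Density check — pdf-renderer 92.31, feed-ranker 88.29, search-indexer 80.86 are the best per GB.
Greedy by ratio would take spell-checker + log-shipper + feed-ranker + image-resizer + pdf-renderer + feature-flag-service: 30 GB used, total 2284.
Dropping spell-checker and log-shipper and feed-ranker frees 14 GB; slotting in search-indexer (14 GB) lifts the total to 2445 at 30 GB.
Runner-up spell-checker + search-indexer + pdf-renderer tops out at 2433.

2445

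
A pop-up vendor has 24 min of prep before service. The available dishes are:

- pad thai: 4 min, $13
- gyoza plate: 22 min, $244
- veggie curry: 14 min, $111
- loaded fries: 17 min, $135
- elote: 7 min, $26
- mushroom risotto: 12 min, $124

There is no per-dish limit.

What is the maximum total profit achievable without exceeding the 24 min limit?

248

Ranking by ratio (profit/min): gyoza plate 11.09, mushroom risotto 10.33, loaded fries 7.94.
The ratio heuristic lands on gyoza plate (244) but leaves 2 min idle.
The 22 min tied up in gyoza plate is better spent on 2×mushroom risotto — total rises to 248 (24 min).
Every other selection either busts 24 min or fails to beat 248.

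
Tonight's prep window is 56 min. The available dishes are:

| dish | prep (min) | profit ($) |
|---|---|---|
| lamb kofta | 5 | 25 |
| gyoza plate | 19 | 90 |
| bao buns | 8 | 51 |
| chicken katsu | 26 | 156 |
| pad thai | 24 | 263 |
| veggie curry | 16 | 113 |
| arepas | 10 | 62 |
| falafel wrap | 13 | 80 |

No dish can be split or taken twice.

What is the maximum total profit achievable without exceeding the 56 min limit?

463

The ratio heuristic lands on lamb kofta + bao buns + pad thai + veggie curry (452) but leaves 3 min idle.
Replace bao buns with arepas: the trade gains 11 net, giving 463 at 55 min.
Runner-up pad thai + veggie curry + falafel wrap tops out at 456.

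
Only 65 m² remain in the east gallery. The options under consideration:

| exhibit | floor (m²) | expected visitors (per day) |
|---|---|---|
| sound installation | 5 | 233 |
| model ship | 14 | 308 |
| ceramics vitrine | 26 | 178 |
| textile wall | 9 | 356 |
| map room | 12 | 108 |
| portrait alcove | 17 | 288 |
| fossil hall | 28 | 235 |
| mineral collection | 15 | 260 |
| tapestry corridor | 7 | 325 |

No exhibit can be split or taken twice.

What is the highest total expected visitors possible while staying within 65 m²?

Greedy by ratio would take sound installation + model ship + textile wall + map room + mineral collection + tapestry corridor: 62 m² used, total 1590.
Dropping mineral collection frees 15 m²; slotting in portrait alcove (17 m²) lifts the total to 1618 at 64 m².
Next best is sound installation + model ship + textile wall + map room + mineral collection + tapestry corridor at 1590 (62 m²) — short by 28.

1618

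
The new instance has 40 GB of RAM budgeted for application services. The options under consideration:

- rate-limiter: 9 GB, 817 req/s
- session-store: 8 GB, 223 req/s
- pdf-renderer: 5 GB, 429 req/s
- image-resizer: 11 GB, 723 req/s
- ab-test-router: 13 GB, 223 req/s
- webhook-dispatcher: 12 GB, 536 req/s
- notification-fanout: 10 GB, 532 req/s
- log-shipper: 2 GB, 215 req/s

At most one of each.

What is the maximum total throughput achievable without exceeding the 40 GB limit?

2720

By throughput per GB: log-shipper 107.50, rate-limiter 90.78, pdf-renderer 85.80, image-resizer 65.73 lead.
Taking the top-ratio services first gives rate-limiter + pdf-renderer + image-resizer + notification-fanout + log-shipper for 2716 (37 GB).
Replace notification-fanout with webhook-dispatcher: the trade gains 4 net, giving 2720 at 39 GB.
That's the maximum — no swap from here does better than 2720.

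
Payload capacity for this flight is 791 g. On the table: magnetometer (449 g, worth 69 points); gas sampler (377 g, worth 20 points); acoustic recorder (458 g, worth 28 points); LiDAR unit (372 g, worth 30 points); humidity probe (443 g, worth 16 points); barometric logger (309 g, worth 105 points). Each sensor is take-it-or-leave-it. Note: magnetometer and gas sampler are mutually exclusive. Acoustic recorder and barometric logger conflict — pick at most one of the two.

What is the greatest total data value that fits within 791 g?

The ratio ordering already packs tightly: magnetometer + barometric logger, 758 g, 174.
Next best is LiDAR unit + barometric logger at 135 (681 g) — short by 39.

174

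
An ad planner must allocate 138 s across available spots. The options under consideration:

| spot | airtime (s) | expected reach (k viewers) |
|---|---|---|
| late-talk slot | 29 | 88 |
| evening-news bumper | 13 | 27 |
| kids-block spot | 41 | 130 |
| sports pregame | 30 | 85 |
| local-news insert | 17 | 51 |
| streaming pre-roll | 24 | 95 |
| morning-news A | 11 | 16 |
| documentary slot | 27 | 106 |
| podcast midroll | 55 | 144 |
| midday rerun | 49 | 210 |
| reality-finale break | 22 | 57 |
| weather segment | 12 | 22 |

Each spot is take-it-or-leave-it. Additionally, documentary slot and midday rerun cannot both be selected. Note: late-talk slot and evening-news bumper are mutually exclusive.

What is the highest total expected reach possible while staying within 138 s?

Best packing: kids-block spot + streaming pre-roll + midday rerun + reality-finale break — 136 s, 492 total.
Runner-up kids-block spot + local-news insert + streaming pre-roll + midday rerun tops out at 486.

492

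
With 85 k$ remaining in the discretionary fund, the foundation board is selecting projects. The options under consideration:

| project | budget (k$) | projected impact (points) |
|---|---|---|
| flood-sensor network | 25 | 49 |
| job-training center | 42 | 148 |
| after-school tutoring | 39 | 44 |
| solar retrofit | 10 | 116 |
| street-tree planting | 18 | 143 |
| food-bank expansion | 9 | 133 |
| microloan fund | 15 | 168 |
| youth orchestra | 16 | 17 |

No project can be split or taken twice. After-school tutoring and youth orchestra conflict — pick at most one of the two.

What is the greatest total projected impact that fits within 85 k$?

609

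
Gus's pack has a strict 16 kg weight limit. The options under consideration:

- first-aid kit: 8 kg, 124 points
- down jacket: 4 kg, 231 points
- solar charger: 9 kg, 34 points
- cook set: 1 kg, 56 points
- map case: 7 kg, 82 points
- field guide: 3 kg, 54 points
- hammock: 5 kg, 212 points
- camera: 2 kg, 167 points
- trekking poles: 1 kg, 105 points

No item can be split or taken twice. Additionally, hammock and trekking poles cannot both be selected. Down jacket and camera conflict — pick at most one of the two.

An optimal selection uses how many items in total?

The maximum utility within 16 kg is 559.
For example first-aid kit + cook set + hammock + camera achieves it, using 16 kg.
Every optimal selection uses 4 items.

4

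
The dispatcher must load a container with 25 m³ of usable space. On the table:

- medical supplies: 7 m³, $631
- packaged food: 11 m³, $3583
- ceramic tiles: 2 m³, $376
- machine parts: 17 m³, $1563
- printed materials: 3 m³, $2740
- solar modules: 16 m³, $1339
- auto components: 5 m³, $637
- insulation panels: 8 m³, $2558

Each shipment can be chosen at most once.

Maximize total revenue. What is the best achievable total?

Ranking by ratio (revenue/m³): printed materials 913.33, packaged food 325.73, insulation panels 319.75.
Best packing: packaged food + ceramic tiles + printed materials + insulation panels — 24 m³, 9257 total.
No other feasible combination exceeds 9257.

9257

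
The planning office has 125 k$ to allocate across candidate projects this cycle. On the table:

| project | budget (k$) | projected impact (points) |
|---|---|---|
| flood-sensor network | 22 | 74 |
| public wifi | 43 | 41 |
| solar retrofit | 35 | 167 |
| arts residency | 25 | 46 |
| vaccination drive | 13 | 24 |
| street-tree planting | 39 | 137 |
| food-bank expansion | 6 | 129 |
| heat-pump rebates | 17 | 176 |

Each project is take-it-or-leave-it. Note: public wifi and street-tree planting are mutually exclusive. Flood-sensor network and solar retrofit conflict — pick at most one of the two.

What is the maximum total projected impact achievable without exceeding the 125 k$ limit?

By projected impact per k$: food-bank expansion 21.50, heat-pump rebates 10.35, solar retrofit 4.77, street-tree planting 3.51 lead.
Solar retrofit + arts residency + street-tree planting + food-bank expansion + heat-pump rebates uses 122 of the 125 k$ and totals 655.

655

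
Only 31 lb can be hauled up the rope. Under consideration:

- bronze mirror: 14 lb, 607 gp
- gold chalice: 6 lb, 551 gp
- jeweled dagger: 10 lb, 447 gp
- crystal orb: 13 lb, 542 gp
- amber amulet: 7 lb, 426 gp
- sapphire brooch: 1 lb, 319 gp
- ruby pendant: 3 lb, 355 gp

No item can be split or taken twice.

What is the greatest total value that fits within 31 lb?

2258

Greedy by ratio would take gold chalice + jeweled dagger + amber amulet + sapphire brooch + ruby pendant: 27 lb used, total 2098.
Dropping jeweled dagger frees 10 lb; slotting in bronze mirror (14 lb) lifts the total to 2258 at 31 lb.
The closest alternative, gold chalice + crystal orb + amber amulet + sapphire brooch + ruby pendant, reaches only 2193.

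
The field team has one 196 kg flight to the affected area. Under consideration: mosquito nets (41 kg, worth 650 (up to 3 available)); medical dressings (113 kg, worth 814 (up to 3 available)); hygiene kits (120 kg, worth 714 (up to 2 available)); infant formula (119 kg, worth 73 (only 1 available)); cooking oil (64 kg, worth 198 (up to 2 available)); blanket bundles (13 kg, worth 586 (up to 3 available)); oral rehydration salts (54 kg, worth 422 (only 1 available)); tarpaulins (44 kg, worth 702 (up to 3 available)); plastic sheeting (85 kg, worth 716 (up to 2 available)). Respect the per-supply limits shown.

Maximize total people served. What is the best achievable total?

3876

The ratio heuristic lands on 3×blanket bundles + 3×tarpaulins (3864) but leaves 25 kg idle.
Dropping blanket bundles and tarpaulins frees 57 kg; slotting in 2×mosquito nets (82 kg) lifts the total to 3876 at 196 kg.
That's the maximum — no swap from here does better than 3876.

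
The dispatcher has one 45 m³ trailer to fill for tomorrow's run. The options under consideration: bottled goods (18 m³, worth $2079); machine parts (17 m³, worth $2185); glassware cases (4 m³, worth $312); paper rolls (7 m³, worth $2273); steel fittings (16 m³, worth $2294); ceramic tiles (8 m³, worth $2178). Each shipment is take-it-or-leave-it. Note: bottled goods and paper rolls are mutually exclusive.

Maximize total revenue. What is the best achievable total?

7064

Greedy by ratio would take glassware cases + paper rolls + steel fittings + ceramic tiles: 35 m³ used, total 7057.
The 8 m³ tied up in ceramic tiles is better spent on machine parts — total rises to 7064 (44 m³).
No other feasible combination exceeds 7064.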